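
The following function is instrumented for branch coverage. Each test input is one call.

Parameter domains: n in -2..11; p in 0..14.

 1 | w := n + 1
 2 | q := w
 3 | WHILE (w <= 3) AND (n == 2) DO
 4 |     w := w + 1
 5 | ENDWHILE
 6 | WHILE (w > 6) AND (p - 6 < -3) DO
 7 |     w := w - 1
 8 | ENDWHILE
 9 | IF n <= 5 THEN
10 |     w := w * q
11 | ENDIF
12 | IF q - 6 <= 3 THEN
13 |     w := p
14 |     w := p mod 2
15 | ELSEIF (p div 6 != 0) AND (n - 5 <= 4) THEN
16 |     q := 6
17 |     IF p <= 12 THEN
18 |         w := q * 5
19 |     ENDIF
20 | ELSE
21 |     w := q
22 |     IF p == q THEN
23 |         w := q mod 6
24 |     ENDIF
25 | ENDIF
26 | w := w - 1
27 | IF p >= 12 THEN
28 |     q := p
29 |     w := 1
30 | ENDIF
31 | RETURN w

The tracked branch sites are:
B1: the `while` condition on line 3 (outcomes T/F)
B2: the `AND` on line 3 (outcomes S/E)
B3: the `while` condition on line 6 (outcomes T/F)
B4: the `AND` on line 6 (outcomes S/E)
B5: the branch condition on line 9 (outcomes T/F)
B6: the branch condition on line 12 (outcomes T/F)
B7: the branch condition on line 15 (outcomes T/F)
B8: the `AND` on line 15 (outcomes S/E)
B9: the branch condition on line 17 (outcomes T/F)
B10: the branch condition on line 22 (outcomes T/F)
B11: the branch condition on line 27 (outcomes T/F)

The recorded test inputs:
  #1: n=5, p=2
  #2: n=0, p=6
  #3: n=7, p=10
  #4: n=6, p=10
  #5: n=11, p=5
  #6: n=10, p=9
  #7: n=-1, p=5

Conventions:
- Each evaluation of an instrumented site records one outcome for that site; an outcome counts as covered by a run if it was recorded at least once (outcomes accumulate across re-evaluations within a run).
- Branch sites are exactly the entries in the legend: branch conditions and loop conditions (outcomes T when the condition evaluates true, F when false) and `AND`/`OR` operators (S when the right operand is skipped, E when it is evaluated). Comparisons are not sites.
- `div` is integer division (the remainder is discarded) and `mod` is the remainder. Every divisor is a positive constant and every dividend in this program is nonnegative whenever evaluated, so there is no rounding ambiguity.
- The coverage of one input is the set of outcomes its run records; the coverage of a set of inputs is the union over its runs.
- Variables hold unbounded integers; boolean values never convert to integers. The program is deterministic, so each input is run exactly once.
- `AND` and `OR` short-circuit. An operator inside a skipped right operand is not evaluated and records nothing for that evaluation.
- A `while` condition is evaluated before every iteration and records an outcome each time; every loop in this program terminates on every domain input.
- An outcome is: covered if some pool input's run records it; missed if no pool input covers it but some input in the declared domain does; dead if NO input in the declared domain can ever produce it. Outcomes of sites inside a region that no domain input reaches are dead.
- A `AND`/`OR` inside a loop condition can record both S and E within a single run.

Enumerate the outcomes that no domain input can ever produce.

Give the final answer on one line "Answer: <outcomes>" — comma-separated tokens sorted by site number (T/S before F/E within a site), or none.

sweeping the full domain (210 inputs) for each outcome:
  reachable outcomes have witnesses, e.g. B1=T (e.g. n=2, p=0), B1=F (e.g. n=-2, p=0), B2=S (e.g. n=2, p=0), B2=E (e.g. n=-2, p=0)

Answer: none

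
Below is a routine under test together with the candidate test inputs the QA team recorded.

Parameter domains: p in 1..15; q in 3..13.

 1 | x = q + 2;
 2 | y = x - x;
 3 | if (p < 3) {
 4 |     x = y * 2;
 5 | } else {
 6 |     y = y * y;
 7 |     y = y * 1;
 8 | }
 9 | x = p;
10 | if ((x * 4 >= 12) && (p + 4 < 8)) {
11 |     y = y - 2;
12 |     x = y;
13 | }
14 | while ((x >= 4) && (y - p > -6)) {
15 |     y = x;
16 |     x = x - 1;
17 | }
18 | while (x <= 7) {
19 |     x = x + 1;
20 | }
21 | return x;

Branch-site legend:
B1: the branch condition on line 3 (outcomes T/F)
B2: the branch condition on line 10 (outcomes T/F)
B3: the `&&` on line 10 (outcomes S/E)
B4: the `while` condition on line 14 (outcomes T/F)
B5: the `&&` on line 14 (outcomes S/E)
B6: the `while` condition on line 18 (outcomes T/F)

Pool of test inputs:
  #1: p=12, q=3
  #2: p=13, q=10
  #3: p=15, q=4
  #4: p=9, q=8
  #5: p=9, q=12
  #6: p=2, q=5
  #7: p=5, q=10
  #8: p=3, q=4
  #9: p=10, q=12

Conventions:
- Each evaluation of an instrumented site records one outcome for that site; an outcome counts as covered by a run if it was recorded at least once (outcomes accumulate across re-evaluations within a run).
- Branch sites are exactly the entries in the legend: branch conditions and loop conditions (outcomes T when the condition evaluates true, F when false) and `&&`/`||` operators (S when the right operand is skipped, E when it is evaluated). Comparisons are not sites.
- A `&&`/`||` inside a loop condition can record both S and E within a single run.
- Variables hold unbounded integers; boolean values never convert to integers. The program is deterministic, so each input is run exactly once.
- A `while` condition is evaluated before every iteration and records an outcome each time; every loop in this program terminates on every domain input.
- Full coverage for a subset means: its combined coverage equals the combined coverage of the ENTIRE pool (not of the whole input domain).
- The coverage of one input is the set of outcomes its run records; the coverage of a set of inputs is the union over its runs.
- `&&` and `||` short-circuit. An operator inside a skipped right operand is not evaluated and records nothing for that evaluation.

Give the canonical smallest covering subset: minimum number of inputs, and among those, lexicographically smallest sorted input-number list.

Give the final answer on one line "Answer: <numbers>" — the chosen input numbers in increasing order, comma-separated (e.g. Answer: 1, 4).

test 1 (p=12, q=3) hits B1=F, B2=F, B3=E, B4=F, B5=E, B6=F
test 2 (p=13, q=10) hits B1=F, B2=F, B3=E, B4=F, B5=E, B6=F
test 3 (p=15, q=4) hits B1=F, B2=F, B3=E, B4=F, B5=E, B6=F
test 4 (p=9, q=8) hits B1=F, B2=F, B3=E, B4=F, B5=E, B6=F
test 5 (p=9, q=12) hits B1=F, B2=F, B3=E, B4=F, B5=E, B6=F
test 6 (p=2, q=5) hits B1=T, B2=F, B3=S, B4=F, B5=S, B6=T, B6=F
test 7 (p=5, q=10) hits B1=F, B2=F, B3=E, B4=T, B4=F, B5=S, B5=E, B6=T, B6=F
test 8 (p=3, q=4) hits B1=F, B2=T, B3=E, B4=F, B5=S, B6=T, B6=F
test 9 (p=10, q=12) hits B1=F, B2=F, B3=E, B4=F, B5=E, B6=F
pool-wide coverage (12 outcomes): B1=T, B1=F, B2=T, B2=F, B3=S, B3=E, B4=T, B4=F, B5=S, B5=E, B6=T, B6=F
size 1 is not enough: best union over all size-1 subsets is 9/12
size 2 is not enough: best union over all size-2 subsets is 11/12
size 3: inputs {6, 7, 8} cover all 12 outcomes, and no lexicographically smaller subset of this size does

Answer: 6, 7, 8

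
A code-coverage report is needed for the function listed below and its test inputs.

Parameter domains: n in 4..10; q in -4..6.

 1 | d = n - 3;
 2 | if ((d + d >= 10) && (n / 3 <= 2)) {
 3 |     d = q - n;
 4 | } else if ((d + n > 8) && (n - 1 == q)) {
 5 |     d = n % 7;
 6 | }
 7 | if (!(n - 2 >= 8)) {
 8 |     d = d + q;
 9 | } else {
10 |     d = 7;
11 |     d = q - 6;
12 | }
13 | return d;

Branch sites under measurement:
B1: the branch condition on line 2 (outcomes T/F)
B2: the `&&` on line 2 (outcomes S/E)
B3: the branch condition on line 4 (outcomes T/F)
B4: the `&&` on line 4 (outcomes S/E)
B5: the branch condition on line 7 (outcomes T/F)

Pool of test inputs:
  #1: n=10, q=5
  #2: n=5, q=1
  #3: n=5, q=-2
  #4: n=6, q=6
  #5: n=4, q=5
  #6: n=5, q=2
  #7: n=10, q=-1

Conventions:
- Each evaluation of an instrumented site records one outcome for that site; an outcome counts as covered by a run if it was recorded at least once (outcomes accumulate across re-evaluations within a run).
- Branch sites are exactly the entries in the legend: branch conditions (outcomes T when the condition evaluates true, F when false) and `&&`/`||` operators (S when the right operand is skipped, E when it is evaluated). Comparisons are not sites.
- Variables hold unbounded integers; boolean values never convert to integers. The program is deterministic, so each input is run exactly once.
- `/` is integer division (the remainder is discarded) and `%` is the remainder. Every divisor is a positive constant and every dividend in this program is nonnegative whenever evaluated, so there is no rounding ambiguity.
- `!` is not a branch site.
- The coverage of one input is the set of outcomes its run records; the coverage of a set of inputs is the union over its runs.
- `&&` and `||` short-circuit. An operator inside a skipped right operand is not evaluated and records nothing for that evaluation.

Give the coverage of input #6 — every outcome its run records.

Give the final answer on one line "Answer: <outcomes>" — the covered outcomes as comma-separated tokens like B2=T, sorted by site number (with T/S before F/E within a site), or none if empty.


Running input #6 (n=5, q=2), event by event:
  B2->S, B1->F, B4->S, B3->F, B5->T
deduplicating events, the covered set is: B1=F, B2=S, B3=F, B4=S, B5=T
Answer: B1=F, B2=S, B3=F, B4=S, B5=T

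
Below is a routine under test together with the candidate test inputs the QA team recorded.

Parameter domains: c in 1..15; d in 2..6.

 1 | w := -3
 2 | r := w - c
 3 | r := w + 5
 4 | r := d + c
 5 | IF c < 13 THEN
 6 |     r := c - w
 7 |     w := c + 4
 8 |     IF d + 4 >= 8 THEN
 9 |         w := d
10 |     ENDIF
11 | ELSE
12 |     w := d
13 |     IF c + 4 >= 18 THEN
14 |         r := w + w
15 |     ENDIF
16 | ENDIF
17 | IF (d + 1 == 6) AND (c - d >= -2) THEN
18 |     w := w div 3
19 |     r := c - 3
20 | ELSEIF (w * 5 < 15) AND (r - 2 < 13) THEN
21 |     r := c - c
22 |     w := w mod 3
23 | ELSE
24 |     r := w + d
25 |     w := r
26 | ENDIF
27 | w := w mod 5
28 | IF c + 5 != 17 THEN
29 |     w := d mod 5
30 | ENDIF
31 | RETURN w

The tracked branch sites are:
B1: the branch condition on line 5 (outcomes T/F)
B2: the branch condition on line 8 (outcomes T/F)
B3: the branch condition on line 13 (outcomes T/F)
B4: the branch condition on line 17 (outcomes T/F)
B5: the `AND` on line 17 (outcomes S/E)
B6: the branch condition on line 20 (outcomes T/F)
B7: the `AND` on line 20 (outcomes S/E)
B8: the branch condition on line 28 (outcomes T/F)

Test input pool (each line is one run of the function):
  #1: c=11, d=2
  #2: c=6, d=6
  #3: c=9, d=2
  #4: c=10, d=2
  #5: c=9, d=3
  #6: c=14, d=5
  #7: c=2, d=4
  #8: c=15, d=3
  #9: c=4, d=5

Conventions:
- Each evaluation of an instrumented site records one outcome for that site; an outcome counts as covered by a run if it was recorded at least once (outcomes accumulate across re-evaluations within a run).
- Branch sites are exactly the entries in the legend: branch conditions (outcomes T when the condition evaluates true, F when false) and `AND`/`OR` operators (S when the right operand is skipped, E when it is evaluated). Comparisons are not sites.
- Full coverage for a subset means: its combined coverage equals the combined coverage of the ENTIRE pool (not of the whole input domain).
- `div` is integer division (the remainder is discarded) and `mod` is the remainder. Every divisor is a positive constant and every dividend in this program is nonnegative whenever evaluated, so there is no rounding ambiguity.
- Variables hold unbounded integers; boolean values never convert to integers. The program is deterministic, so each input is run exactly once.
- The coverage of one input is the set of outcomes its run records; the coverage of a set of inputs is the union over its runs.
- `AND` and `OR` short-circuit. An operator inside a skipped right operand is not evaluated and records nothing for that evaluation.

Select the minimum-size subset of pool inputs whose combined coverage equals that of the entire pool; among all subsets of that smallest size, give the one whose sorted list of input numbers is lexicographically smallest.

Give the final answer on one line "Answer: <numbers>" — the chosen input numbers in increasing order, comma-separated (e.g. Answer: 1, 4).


#1 (c=11, d=2) -> B1->T, B2->F, B5->S, B4->F, B7->S, B6->F, B8->T; covered: B1=T, B2=F, B4=F, B5=S, B6=F, B7=S, B8=T
#2 (c=6, d=6) -> B1->T, B2->T, B5->S, B4->F, B7->S, B6->F, B8->T; covered: B1=T, B2=T, B4=F, B5=S, B6=F, B7=S, B8=T
#3 (c=9, d=2) -> B1->T, B2->F, B5->S, B4->F, B7->S, B6->F, B8->T; covered: B1=T, B2=F, B4=F, B5=S, B6=F, B7=S, B8=T
#4 (c=10, d=2) -> B1->T, B2->F, B5->S, B4->F, B7->S, B6->F, B8->T; covered: B1=T, B2=F, B4=F, B5=S, B6=F, B7=S, B8=T
#5 (c=9, d=3) -> B1->T, B2->F, B5->S, B4->F, B7->S, B6->F, B8->T; covered: B1=T, B2=F, B4=F, B5=S, B6=F, B7=S, B8=T
#6 (c=14, d=5) -> B1->F, B3->T, B5->E, B4->T, B8->T; covered: B1=F, B3=T, B4=T, B5=E, B8=T
#7 (c=2, d=4) -> B1->T, B2->T, B5->S, B4->F, B7->S, B6->F, B8->T; covered: B1=T, B2=T, B4=F, B5=S, B6=F, B7=S, B8=T
#8 (c=15, d=3) -> B1->F, B3->T, B5->S, B4->F, B7->S, B6->F, B8->T; covered: B1=F, B3=T, B4=F, B5=S, B6=F, B7=S, B8=T
#9 (c=4, d=5) -> B1->T, B2->T, B5->E, B4->T, B8->T; covered: B1=T, B2=T, B4=T, B5=E, B8=T
union over all inputs: B1=T, B1=F, B2=T, B2=F, B3=T, B4=T, B4=F, B5=S, B5=E, B6=F, B7=S, B8=T (12 outcomes)
checked all size-1 subsets: none covers 12 outcomes (max 7/12)
checked all size-2 subsets: none covers 12 outcomes (max 11/12)
size 3: inputs {1, 2, 6} cover all 12 outcomes, and no lexicographically smaller subset of this size does
Answer: 1, 2, 6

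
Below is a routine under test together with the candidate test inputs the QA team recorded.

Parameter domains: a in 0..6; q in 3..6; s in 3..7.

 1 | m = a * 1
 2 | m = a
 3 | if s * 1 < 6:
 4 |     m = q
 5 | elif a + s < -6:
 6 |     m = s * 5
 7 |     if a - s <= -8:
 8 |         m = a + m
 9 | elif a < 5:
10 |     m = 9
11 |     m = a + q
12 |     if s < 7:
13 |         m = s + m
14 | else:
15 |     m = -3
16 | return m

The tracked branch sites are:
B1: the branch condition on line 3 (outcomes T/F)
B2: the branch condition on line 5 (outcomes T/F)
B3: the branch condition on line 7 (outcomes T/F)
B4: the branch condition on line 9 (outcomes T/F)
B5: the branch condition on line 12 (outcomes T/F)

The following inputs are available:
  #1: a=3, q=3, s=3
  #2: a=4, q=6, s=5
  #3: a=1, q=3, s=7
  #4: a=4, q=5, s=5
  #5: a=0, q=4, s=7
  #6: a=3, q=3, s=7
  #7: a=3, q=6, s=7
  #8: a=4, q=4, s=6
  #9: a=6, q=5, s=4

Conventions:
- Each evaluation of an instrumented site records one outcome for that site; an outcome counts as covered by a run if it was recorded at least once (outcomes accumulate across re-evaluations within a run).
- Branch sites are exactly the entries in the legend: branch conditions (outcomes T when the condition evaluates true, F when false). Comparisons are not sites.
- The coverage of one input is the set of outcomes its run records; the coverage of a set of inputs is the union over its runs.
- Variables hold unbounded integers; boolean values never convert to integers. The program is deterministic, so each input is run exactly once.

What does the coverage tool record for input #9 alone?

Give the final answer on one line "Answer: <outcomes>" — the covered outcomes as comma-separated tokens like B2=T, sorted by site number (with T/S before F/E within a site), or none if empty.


Tracing the run of input #9 (a=6, q=5, s=4):
  B1->T
as a set, this run covers: B1=T
Answer: B1=T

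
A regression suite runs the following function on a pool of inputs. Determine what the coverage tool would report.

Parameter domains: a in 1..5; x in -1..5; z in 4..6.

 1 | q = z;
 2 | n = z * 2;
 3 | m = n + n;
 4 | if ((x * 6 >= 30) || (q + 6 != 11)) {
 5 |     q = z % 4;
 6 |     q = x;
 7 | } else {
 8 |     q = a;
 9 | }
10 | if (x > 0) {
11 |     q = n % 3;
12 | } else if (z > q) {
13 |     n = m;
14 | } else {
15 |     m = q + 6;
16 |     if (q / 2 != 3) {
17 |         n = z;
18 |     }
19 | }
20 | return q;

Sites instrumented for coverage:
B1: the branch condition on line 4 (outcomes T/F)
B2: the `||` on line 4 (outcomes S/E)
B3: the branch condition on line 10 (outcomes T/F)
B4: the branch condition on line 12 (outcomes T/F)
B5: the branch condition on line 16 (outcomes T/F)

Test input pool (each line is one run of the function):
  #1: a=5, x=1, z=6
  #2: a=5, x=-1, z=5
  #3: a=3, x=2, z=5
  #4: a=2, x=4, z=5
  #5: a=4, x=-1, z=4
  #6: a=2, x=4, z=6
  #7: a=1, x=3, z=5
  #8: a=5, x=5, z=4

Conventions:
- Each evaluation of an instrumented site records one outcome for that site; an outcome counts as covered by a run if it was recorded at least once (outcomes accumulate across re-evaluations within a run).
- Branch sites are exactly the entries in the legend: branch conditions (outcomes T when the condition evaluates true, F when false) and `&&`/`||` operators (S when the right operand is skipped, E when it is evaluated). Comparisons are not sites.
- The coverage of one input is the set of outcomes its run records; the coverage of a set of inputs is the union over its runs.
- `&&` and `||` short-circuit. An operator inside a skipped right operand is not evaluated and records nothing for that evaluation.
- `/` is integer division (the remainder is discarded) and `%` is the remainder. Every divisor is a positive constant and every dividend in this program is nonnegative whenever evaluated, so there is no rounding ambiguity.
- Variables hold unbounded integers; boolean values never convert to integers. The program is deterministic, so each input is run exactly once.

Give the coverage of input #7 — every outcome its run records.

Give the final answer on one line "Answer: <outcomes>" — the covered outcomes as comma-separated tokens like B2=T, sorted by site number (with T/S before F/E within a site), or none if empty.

Simulating input #7 (a=1, x=3, z=5) step by step:
  B2->E, B1->F, B3->T
deduplicating events, the covered set is: B1=F, B2=E, B3=T

Answer: B1=F, B2=E, B3=T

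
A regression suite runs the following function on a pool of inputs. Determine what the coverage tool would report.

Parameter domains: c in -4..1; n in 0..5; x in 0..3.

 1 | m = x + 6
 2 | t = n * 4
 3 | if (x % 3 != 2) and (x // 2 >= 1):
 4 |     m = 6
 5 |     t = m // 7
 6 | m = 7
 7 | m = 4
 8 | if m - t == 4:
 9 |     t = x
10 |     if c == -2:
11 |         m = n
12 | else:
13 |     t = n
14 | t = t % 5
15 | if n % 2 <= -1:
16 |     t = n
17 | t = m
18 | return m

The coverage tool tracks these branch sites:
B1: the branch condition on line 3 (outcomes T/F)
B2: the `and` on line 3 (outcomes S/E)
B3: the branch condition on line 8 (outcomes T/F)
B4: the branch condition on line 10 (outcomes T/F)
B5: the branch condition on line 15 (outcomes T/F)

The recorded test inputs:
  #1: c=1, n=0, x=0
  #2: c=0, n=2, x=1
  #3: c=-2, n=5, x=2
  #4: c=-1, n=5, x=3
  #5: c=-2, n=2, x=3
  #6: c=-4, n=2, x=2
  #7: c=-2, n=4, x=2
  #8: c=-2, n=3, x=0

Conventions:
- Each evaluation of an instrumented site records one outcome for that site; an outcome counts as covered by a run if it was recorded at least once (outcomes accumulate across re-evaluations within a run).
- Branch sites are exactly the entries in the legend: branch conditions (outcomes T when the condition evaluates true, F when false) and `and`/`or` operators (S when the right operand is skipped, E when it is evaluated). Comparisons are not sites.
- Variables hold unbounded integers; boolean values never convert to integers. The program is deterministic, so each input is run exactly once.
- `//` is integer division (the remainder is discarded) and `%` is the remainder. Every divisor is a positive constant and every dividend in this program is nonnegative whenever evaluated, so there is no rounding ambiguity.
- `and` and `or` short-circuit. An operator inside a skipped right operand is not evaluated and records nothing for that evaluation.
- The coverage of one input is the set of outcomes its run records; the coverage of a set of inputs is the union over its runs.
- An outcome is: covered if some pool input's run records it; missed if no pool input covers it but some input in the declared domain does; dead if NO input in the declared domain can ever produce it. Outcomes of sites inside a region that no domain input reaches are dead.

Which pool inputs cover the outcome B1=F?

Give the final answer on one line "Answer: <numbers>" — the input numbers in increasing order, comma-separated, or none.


input #1 (c=1, n=0, x=0): hits B1=F
input #2 (c=0, n=2, x=1): hits B1=F
input #3 (c=-2, n=5, x=2): hits B1=F
input #4 (c=-1, n=5, x=3): never hits B1=F
input #5 (c=-2, n=2, x=3): never hits B1=F
input #6 (c=-4, n=2, x=2): hits B1=F
input #7 (c=-2, n=4, x=2): hits B1=F
input #8 (c=-2, n=3, x=0): hits B1=F
Answer: 1, 2, 3, 6, 7, 8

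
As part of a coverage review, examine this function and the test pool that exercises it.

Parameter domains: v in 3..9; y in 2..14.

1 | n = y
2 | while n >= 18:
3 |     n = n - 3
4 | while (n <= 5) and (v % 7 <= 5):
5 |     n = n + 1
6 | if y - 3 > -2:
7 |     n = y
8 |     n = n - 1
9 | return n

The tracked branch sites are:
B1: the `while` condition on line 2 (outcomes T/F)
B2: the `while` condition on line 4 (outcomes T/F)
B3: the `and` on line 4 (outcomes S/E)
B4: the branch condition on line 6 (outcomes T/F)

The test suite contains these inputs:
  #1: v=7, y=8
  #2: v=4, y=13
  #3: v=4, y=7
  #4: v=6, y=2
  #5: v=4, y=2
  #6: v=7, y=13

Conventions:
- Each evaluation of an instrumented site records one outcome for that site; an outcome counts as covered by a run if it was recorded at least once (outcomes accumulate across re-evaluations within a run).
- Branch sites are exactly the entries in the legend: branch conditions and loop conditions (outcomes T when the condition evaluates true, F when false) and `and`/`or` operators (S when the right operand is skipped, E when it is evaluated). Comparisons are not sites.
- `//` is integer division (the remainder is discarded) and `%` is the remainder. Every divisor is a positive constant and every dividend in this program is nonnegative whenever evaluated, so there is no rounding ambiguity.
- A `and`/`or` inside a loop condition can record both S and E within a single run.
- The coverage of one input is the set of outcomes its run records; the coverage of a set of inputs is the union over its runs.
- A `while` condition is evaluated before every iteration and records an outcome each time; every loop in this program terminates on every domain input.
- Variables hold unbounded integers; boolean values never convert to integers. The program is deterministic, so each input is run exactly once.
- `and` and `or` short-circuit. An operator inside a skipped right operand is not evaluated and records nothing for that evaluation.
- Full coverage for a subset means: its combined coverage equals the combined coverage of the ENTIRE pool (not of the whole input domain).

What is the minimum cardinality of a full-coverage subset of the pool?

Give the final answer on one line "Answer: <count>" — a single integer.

test 1 (v=7, y=8) fires B1->F, B3->S, B2->F, B4->T; hits B1=F, B2=F, B3=S, B4=T
test 2 (v=4, y=13) fires B1->F, B3->S, B2->F, B4->T; hits B1=F, B2=F, B3=S, B4=T
test 3 (v=4, y=7) fires B1->F, B3->S, B2->F, B4->T; hits B1=F, B2=F, B3=S, B4=T
test 4 (v=6, y=2) fires B1->F, B3->E, B2->F, B4->T; hits B1=F, B2=F, B3=E, B4=T
test 5 (v=4, y=2) fires B1->F, B3->E, B2->T, B3->E, B2->T, B3->E, B2->T, B3->E, B2->T, B3->S, B2->F, B4->T; hits B1=F, B2=T, B2=F, B3=S, B3=E, B4=T
test 6 (v=7, y=13) fires B1->F, B3->S, B2->F, B4->T; hits B1=F, B2=F, B3=S, B4=T
pool-wide coverage (6 outcomes): B1=F, B2=T, B2=F, B3=S, B3=E, B4=T
at size 1, {5} reaches all 6 outcomes; every lexicographically earlier size-1 subset fails

Answer: 1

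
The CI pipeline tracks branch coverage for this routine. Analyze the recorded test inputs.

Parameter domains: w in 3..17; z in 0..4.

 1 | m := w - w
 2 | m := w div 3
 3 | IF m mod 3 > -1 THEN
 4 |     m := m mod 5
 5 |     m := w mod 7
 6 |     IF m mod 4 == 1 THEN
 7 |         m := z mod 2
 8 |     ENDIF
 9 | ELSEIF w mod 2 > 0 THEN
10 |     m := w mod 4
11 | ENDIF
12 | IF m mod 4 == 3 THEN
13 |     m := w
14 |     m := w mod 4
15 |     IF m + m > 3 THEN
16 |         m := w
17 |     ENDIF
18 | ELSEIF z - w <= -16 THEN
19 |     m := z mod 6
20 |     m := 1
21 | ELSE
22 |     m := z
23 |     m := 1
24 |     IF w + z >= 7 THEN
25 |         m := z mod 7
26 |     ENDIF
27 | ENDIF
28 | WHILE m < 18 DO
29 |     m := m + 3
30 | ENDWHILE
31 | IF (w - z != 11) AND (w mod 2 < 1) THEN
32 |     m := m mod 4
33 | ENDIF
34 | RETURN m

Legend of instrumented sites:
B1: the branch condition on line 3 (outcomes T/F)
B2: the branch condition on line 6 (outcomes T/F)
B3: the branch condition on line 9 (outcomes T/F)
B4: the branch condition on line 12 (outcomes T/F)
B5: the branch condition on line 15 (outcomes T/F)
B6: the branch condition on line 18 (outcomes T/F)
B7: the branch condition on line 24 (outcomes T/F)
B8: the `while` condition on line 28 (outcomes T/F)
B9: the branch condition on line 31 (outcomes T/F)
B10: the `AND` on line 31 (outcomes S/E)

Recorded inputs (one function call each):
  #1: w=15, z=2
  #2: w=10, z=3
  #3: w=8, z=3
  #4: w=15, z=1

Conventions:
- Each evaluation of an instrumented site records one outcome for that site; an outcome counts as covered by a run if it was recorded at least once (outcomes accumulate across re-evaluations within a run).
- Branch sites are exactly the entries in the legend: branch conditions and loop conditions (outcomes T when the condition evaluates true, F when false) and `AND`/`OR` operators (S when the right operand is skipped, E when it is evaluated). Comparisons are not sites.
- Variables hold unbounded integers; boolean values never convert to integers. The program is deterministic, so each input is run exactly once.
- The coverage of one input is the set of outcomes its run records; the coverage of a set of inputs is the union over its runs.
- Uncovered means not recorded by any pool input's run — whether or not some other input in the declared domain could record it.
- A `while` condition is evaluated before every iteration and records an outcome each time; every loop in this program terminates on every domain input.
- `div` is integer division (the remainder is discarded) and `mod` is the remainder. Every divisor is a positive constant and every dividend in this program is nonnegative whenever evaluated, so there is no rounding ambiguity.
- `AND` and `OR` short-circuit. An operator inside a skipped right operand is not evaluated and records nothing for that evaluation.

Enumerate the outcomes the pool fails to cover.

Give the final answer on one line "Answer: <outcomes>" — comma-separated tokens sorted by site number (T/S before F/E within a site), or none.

input #1, w=15, z=2: events B1->T, B2->T, B4->F, B6->F, B7->T, B8->T, B8->T, B8->T, B8->T, B8->T, B8->T, B8->F, B10->E, B9->F; outcomes B1=T, B2=T, B4=F, B6=F, B7=T, B8=T, B8=F, B9=F, B10=E
input #2, w=10, z=3: events B1->T, B2->F, B4->T, B5->T, B8->T, B8->T, B8->T, B8->F, B10->E, B9->T; outcomes B1=T, B2=F, B4=T, B5=T, B8=T, B8=F, B9=T, B10=E
input #3, w=8, z=3: events B1->T, B2->T, B4->F, B6->F, B7->T, B8->T, B8->T, B8->T, B8->T, B8->T, B8->F, B10->E, B9->T; outcomes B1=T, B2=T, B4=F, B6=F, B7=T, B8=T, B8=F, B9=T, B10=E
input #4, w=15, z=1: events B1->T, B2->T, B4->F, B6->F, B7->T, B8->T, B8->T, B8->T, B8->T, B8->T, B8->T, B8->F, B10->E, B9->F; outcomes B1=T, B2=T, B4=F, B6=F, B7=T, B8=T, B8=F, B9=F, B10=E
union over the pool: B1=T, B2=T, B2=F, B4=T, B4=F, B5=T, B6=F, B7=T, B8=T, B8=F, B9=T, B9=F, B10=E
uncovered (7 of 20): B1=F, B3=T, B3=F, B5=F, B6=T, B7=F, B10=S

Answer: B1=F, B3=T, B3=F, B5=F, B6=T, B7=F, B10=S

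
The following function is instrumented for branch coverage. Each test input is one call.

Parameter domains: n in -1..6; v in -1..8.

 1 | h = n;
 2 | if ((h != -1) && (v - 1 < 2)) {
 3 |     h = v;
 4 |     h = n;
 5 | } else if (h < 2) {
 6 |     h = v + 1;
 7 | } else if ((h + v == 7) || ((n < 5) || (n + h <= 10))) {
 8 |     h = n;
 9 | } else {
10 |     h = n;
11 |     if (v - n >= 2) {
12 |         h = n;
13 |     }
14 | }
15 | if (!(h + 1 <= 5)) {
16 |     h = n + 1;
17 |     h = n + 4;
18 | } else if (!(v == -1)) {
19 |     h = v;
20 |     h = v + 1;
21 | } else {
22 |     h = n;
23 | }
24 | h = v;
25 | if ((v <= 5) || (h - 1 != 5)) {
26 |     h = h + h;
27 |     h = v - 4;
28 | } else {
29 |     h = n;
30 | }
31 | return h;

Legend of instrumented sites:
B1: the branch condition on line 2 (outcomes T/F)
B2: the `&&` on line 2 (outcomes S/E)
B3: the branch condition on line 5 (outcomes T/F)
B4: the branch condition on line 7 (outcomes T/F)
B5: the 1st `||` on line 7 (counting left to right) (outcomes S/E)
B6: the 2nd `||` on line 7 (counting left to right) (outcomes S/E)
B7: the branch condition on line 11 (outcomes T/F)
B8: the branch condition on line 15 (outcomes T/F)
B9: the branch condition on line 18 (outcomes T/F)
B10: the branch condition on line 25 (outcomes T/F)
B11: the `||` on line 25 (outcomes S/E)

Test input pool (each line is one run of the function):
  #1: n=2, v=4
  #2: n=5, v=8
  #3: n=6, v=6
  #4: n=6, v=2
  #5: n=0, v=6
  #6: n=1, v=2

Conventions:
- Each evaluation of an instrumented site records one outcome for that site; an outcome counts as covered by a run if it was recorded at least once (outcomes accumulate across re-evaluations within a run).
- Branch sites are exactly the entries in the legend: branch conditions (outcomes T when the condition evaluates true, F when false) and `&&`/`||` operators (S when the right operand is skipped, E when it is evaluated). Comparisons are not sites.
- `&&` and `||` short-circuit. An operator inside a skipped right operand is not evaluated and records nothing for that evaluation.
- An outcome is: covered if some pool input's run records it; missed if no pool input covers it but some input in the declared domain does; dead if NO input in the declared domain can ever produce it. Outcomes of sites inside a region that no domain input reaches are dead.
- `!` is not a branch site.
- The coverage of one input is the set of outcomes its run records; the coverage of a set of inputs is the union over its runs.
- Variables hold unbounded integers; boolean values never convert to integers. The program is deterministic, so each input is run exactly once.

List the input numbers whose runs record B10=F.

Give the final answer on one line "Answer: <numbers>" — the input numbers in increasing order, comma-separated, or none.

input #1 (n=2, v=4): does not produce B10=F
input #2 (n=5, v=8): does not produce B10=F
input #3 (n=6, v=6): produces B10=F
input #4 (n=6, v=2): does not produce B10=F
input #5 (n=0, v=6): produces B10=F
input #6 (n=1, v=2): does not produce B10=F

Answer: 3, 5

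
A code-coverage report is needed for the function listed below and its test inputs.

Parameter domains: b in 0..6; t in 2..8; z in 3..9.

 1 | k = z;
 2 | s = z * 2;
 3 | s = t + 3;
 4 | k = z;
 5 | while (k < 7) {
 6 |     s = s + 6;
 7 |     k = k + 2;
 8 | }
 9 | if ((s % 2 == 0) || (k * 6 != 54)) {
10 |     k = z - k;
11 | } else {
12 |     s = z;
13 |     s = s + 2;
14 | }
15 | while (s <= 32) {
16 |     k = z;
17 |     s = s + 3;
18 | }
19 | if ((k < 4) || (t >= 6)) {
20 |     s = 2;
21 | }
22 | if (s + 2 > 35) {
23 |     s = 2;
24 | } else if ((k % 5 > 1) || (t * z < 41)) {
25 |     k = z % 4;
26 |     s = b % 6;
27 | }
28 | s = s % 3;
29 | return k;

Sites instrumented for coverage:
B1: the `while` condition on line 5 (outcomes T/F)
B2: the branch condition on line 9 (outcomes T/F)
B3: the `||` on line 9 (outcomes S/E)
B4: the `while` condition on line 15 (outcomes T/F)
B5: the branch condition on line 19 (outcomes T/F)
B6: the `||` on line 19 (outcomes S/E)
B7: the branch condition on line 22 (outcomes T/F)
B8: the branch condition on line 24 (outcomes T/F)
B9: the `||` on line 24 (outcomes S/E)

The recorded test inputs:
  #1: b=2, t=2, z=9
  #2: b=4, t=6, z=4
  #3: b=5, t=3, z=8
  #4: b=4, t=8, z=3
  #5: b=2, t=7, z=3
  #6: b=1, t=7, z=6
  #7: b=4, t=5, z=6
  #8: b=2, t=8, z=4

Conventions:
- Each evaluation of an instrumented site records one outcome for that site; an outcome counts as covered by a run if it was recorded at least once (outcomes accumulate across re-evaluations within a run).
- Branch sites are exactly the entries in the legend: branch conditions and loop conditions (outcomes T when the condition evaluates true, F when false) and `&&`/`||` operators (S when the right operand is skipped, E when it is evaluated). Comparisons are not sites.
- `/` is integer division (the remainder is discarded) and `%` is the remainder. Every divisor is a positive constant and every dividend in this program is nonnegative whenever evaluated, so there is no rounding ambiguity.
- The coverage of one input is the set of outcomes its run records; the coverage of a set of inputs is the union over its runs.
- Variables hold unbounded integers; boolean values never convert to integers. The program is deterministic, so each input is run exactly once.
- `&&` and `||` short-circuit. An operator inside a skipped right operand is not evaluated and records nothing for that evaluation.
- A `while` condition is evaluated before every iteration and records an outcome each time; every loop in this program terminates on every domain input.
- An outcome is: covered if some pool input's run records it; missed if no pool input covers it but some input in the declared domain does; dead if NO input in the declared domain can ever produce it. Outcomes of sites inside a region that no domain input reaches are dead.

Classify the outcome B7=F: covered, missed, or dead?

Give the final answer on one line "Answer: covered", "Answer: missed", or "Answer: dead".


B7=F is recorded by pool input(s) 2, 3, 4, 5, 6, 8 -> covered
Answer: covered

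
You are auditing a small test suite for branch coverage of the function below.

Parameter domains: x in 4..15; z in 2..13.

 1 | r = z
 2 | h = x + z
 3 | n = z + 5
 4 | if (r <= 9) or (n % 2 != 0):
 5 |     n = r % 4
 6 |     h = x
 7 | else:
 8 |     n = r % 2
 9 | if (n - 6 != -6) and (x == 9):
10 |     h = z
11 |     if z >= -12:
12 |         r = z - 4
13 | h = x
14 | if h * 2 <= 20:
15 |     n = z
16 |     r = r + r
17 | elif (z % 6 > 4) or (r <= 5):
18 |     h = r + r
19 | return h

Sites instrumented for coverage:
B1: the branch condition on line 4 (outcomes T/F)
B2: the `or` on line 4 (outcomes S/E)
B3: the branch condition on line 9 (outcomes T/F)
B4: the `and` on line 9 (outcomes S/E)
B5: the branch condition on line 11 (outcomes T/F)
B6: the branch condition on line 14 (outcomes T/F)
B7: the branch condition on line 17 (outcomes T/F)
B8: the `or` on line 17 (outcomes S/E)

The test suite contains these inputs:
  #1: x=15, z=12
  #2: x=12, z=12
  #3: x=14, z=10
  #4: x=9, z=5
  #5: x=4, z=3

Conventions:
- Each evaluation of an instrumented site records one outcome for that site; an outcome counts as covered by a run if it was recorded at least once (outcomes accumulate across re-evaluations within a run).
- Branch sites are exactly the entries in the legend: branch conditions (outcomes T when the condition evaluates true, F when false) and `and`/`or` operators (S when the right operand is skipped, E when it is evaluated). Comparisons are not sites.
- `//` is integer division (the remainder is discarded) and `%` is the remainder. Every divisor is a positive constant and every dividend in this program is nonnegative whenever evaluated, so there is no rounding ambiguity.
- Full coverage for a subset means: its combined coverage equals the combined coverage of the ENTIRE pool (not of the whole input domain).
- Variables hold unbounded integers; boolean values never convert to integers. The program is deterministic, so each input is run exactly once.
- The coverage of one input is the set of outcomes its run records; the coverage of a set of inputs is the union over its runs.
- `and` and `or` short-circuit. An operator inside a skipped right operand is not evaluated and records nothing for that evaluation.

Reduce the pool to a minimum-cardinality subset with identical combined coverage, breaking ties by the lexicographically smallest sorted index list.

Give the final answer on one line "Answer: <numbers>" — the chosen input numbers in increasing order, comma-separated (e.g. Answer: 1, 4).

test 1 (x=15, z=12) fires B2->E, B1->T, B4->S, B3->F, B6->F, B8->E, B7->F; hits B1=T, B2=E, B3=F, B4=S, B6=F, B7=F, B8=E
test 2 (x=12, z=12) fires B2->E, B1->T, B4->S, B3->F, B6->F, B8->E, B7->F; hits B1=T, B2=E, B3=F, B4=S, B6=F, B7=F, B8=E
test 3 (x=14, z=10) fires B2->E, B1->T, B4->E, B3->F, B6->F, B8->E, B7->F; hits B1=T, B2=E, B3=F, B4=E, B6=F, B7=F, B8=E
test 4 (x=9, z=5) fires B2->S, B1->T, B4->E, B3->T, B5->T, B6->T; hits B1=T, B2=S, B3=T, B4=E, B5=T, B6=T
test 5 (x=4, z=3) fires B2->S, B1->T, B4->E, B3->F, B6->T; hits B1=T, B2=S, B3=F, B4=E, B6=T
the full pool covers 12 outcomes: B1=T, B2=S, B2=E, B3=T, B3=F, B4=S, B4=E, B5=T, B6=T, B6=F, B7=F, B8=E
size 1 is not enough: best union over all size-1 subsets is 7/12
size 2: inputs {1, 4} cover all 12 outcomes, and no lexicographically smaller subset of this size does

Answer: 1, 4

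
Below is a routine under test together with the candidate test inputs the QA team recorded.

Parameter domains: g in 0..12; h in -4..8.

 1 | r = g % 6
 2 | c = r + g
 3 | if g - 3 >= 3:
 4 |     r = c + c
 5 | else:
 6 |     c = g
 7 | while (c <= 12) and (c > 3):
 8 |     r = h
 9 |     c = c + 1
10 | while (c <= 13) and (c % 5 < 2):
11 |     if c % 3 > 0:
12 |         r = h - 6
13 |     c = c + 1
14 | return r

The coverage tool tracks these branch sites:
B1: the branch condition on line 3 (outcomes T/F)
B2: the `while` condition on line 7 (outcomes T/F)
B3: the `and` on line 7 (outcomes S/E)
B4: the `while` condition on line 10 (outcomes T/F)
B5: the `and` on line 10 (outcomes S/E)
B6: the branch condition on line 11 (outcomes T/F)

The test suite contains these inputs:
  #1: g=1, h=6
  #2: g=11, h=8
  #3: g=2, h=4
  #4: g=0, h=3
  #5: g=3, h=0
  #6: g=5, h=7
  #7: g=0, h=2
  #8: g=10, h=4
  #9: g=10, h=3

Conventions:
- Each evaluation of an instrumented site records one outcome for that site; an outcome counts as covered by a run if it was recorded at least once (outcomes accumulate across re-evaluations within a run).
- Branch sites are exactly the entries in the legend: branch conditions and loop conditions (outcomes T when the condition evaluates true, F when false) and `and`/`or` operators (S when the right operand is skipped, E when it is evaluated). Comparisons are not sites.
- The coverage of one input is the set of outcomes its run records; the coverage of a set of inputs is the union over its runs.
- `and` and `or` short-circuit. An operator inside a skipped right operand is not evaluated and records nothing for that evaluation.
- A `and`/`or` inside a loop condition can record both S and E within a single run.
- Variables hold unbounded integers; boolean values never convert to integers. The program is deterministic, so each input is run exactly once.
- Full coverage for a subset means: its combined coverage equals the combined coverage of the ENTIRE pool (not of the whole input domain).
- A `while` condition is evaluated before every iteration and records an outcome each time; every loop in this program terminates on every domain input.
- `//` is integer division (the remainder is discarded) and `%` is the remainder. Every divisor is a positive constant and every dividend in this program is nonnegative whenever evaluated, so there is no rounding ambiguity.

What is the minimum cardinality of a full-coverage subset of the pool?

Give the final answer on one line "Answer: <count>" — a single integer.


test 1 (g=1, h=6) fires B1->F, B3->E, B2->F, B5->E, B4->T, B6->T, B5->E, B4->F; hits B1=F, B2=F, B3=E, B4=T, B4=F, B5=E, B6=T
test 2 (g=11, h=8) fires B1->T, B3->S, B2->F, B5->S, B4->F; hits B1=T, B2=F, B3=S, B4=F, B5=S
test 3 (g=2, h=4) fires B1->F, B3->E, B2->F, B5->E, B4->F; hits B1=F, B2=F, B3=E, B4=F, B5=E
test 4 (g=0, h=3) fires B1->F, B3->E, B2->F, B5->E, B4->T, B6->F, B5->E, B4->T, B6->T, B5->E, B4->F; hits B1=F, B2=F, B3=E, B4=T, B4=F, B5=E, B6=T, B6=F
test 5 (g=3, h=0) fires B1->F, B3->E, B2->F, B5->E, B4->F; hits B1=F, B2=F, B3=E, B4=F, B5=E
test 6 (g=5, h=7) fires B1->F, B3->E, B2->T, B3->E, B2->T, B3->E, B2->T, B3->E, B2->T, B3->E, B2->T, B3->E, B2->T, B3->E, ...; hits B1=F, B2=T, B2=F, B3=S, B3=E, B4=F, B5=E
test 7 (g=0, h=2) fires B1->F, B3->E, B2->F, B5->E, B4->T, B6->F, B5->E, B4->T, B6->T, B5->E, B4->F; hits B1=F, B2=F, B3=E, B4=T, B4=F, B5=E, B6=T, B6=F
test 8 (g=10, h=4) fires B1->T, B3->S, B2->F, B5->S, B4->F; hits B1=T, B2=F, B3=S, B4=F, B5=S
test 9 (g=10, h=3) fires B1->T, B3->S, B2->F, B5->S, B4->F; hits B1=T, B2=F, B3=S, B4=F, B5=S
the full pool covers 12 outcomes: B1=T, B1=F, B2=T, B2=F, B3=S, B3=E, B4=T, B4=F, B5=S, B5=E, B6=T, B6=F
every size-1 subset falls short of the 12 outcomes (best: 8/12)
every size-2 subset falls short of the 12 outcomes (best: 11/12)
at size 3, {2, 4, 6} reaches all 12 outcomes; every lexicographically earlier size-3 subset fails
Answer: 3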